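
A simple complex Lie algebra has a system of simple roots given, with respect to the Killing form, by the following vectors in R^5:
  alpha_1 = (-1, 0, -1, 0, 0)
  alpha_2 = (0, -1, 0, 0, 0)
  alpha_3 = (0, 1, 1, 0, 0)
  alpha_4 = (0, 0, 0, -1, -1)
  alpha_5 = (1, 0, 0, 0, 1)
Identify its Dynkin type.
Compute the Cartan integers a_ij = 2(alpha_i, alpha_j)/(alpha_j, alpha_j); the resulting 5x5 Cartan matrix is
[[2, 0, -1, 0, -1], [0, 2, -1, 0, 0], [-1, -2, 2, 0, 0], [0, 0, 0, 2, -1], [-1, 0, 0, -1, 2]].
The roots have two lengths (squared-length ratio 2:1); the short ones are alpha_{2}. The associated Dynkin diagram is a chain of 5 nodes with a double edge at one end; the terminal node there is the unique short simple root (B_5), so the type is B_5 (the algebra so(11)).

B_5 (so(11))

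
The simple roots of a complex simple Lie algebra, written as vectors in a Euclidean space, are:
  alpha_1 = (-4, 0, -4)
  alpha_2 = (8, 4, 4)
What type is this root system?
type G_2

Compute the Cartan integers a_ij = 2(alpha_i, alpha_j)/(alpha_j, alpha_j); the resulting 2x2 Cartan matrix is
[[2, -1], [-3, 2]].
The roots have two lengths (squared-length ratio 3:1); the short ones are alpha_{1}. The associated Dynkin diagram is two nodes joined by a triple edge (G_2), so the type is G_2.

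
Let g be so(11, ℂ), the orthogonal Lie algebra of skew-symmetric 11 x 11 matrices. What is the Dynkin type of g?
This is so(11) with 11 odd, which has dimension 11(11-1)/2 = 55 and rank (11-1)/2 = 5. In the classification of classical Lie algebras, the orthogonal algebra so(2n+1) in an odd number of variables has type B_n; here n = 5, so the Dynkin diagram is a chain of 5 nodes with a double edge at one end; the terminal node there is the unique short simple root (B_5). Hence the type is B_5.

B5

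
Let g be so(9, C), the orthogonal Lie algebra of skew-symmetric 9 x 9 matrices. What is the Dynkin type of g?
B_4

This is so(9) with 9 odd, which has dimension 9(9-1)/2 = 36 and rank (9-1)/2 = 4. In the classification of classical Lie algebras, the orthogonal algebra so(2n+1) in an odd number of variables has type B_n; here n = 4, so the Dynkin diagram is a chain of 4 nodes with a double edge at one end; the terminal node there is the unique short simple root (B_4). Hence the type is B_4.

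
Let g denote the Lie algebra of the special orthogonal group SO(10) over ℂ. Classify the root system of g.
D_5 (so(10))

This is so(10) with 10 even, which has dimension 10(10-1)/2 = 45 and rank 10/2 = 5. In the classification of classical Lie algebras, the orthogonal algebra so(2n) in an even number of variables has type D_n; here n = 5, so the Dynkin diagram is a chain of 3 nodes with a fork of two nodes at one end (D_5). Hence the type is D_5.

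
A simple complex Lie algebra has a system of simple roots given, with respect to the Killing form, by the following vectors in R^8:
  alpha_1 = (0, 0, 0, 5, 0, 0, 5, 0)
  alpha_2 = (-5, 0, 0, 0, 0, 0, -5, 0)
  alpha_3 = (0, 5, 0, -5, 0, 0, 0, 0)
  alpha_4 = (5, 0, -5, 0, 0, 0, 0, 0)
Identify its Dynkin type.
A_4

Compute the Cartan integers a_ij = 2(alpha_i, alpha_j)/(alpha_j, alpha_j); the resulting 4x4 Cartan matrix is
[[2, -1, -1, 0], [-1, 2, 0, -1], [-1, 0, 2, 0], [0, -1, 0, 2]].
All simple roots have the same length, so the diagram is simply laced. The associated Dynkin diagram is a chain of 4 nodes with single edges (A_4), so the type is A_4 (the algebra sl(5)).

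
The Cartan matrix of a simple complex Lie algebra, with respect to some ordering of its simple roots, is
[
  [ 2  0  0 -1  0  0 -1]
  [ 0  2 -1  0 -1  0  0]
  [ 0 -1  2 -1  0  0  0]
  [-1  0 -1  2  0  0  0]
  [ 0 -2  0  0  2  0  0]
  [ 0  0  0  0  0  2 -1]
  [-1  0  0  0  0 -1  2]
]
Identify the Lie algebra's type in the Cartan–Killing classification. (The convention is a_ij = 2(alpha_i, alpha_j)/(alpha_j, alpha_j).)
C_7 (sp(14))

The matrix has rank 7 with 2's on the diagonal. Reading the off-diagonal entries as Dynkin edges (a single edge where a_ij = a_ji = -1; a double or triple edge where a_ij * a_ji = 2 or 3), the diagram is a chain of 7 nodes with a double edge at one end; the terminal node there is the unique long simple root (C_7). One simple-root ordering that puts it in standard form is (alpha_6, alpha_7, alpha_1, alpha_4, alpha_3, alpha_2, alpha_5). So the algebra is type C_7, i.e. sp(14).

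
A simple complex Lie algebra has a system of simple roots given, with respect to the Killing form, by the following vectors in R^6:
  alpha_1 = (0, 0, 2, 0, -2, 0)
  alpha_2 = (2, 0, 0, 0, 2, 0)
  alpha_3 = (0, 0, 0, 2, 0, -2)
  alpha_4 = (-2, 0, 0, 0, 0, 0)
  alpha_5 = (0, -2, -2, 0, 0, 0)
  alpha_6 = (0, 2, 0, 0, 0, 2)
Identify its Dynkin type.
Compute the Cartan integers a_ij = 2(alpha_i, alpha_j)/(alpha_j, alpha_j); the resulting 6x6 Cartan matrix is
[[2, -1, 0, 0, -1, 0], [-1, 2, 0, -2, 0, 0], [0, 0, 2, 0, 0, -1], [0, -1, 0, 2, 0, 0], [-1, 0, 0, 0, 2, -1], [0, 0, -1, 0, -1, 2]].
The roots have two lengths (squared-length ratio 2:1); the short ones are alpha_{4}. The associated Dynkin diagram is a chain of 6 nodes with a double edge at one end; the terminal node there is the unique short simple root (B_6), so the type is B_6 (the algebra so(13)).

type B_6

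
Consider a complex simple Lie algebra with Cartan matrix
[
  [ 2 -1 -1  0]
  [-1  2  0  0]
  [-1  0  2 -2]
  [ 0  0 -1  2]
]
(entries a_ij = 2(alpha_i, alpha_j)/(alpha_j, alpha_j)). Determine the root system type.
The matrix has rank 4 with 2's on the diagonal. Reading the off-diagonal entries as Dynkin edges (a single edge where a_ij = a_ji = -1; a double or triple edge where a_ij * a_ji = 2 or 3), the diagram is a chain of 4 nodes with a double edge at one end; the terminal node there is the unique short simple root (B_4). One simple-root ordering that puts it in standard form is (alpha_2, alpha_1, alpha_3, alpha_4). So the algebra is type B_4, i.e. so(9).

B4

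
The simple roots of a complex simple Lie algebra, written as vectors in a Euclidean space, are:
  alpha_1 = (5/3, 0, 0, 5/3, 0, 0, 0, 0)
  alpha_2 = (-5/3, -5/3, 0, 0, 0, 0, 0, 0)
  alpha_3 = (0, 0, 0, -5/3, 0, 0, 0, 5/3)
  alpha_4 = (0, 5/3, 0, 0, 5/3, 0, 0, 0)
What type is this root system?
Compute the Cartan integers a_ij = 2(alpha_i, alpha_j)/(alpha_j, alpha_j); the resulting 4x4 Cartan matrix is
[[2, -1, -1, 0], [-1, 2, 0, -1], [-1, 0, 2, 0], [0, -1, 0, 2]].
All simple roots have the same length, so the diagram is simply laced. The associated Dynkin diagram is a chain of 4 nodes with single edges (A_4), so the type is A_4 (the algebra sl(5)).

A_4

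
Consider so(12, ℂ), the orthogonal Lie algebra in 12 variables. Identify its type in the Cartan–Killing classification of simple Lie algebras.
type D_6

This is so(12) with 12 even, which has dimension 12(12-1)/2 = 66 and rank 12/2 = 6. In the classification of classical Lie algebras, the orthogonal algebra so(2n) in an even number of variables has type D_n; here n = 6, so the Dynkin diagram is a chain of 4 nodes with a fork of two nodes at one end (D_6). Hence the type is D_6.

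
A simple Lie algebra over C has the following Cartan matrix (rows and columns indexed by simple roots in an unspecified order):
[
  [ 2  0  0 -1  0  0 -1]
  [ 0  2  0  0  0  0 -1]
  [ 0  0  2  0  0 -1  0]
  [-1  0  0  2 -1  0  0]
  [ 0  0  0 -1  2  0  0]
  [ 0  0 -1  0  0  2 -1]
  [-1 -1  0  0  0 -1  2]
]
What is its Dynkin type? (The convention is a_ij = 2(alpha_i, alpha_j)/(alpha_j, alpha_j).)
E7

The matrix has rank 7 with 2's on the diagonal. Reading the off-diagonal entries as Dynkin edges (a single edge where a_ij = a_ji = -1; a double or triple edge where a_ij * a_ji = 2 or 3), the diagram is a chain of 6 nodes with one extra node attached to the third node from one end (E_7). One simple-root ordering that puts it in standard form is (alpha_3, alpha_2, alpha_6, alpha_7, alpha_1, alpha_4, alpha_5). So the algebra is type E_7.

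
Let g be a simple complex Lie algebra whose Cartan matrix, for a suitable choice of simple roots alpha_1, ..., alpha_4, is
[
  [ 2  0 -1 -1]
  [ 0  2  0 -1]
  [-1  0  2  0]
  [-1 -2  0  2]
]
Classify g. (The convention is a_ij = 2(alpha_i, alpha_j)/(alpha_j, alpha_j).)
The matrix has rank 4 with 2's on the diagonal. Reading the off-diagonal entries as Dynkin edges (a single edge where a_ij = a_ji = -1; a double or triple edge where a_ij * a_ji = 2 or 3), the diagram is a chain of 4 nodes with a double edge at one end; the terminal node there is the unique short simple root (B_4). One simple-root ordering that puts it in standard form is (alpha_3, alpha_1, alpha_4, alpha_2). So the algebra is type B_4, i.e. so(9).

B4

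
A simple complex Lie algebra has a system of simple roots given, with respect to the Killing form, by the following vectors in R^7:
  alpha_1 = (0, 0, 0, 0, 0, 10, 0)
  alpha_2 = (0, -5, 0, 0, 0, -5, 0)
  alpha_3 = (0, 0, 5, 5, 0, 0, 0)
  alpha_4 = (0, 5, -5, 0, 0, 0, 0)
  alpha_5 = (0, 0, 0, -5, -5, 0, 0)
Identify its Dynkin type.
C_5

Compute the Cartan integers a_ij = 2(alpha_i, alpha_j)/(alpha_j, alpha_j); the resulting 5x5 Cartan matrix is
[[2, -2, 0, 0, 0], [-1, 2, 0, -1, 0], [0, 0, 2, -1, -1], [0, -1, -1, 2, 0], [0, 0, -1, 0, 2]].
The roots have two lengths (squared-length ratio 2:1); the short ones are alpha_{2,3,4,5}. The associated Dynkin diagram is a chain of 5 nodes with a double edge at one end; the terminal node there is the unique long simple root (C_5), so the type is C_5 (the algebra sp(10)).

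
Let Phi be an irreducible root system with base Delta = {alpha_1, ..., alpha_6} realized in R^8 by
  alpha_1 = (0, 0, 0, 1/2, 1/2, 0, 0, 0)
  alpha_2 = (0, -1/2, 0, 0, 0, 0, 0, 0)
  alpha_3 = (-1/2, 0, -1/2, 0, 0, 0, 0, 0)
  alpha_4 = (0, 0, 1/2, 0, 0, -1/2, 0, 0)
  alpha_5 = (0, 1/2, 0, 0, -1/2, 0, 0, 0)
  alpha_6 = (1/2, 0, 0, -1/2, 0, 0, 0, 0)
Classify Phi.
B_6 (so(13))

Compute the Cartan integers a_ij = 2(alpha_i, alpha_j)/(alpha_j, alpha_j); the resulting 6x6 Cartan matrix is
[[2, 0, 0, 0, -1, -1], [0, 2, 0, 0, -1, 0], [0, 0, 2, -1, 0, -1], [0, 0, -1, 2, 0, 0], [-1, -2, 0, 0, 2, 0], [-1, 0, -1, 0, 0, 2]].
The roots have two lengths (squared-length ratio 2:1); the short ones are alpha_{2}. The associated Dynkin diagram is a chain of 6 nodes with a double edge at one end; the terminal node there is the unique short simple root (B_6), so the type is B_6 (the algebra so(13)).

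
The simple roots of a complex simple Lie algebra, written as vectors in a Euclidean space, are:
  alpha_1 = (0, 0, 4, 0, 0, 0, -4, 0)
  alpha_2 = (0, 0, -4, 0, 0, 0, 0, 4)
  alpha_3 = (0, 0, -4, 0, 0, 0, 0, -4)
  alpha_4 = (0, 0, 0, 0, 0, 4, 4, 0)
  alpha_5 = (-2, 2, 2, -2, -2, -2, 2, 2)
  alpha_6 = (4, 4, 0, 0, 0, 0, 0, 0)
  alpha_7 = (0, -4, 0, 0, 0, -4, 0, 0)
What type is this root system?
E7

Compute the Cartan integers a_ij = 2(alpha_i, alpha_j)/(alpha_j, alpha_j); the resulting 7x7 Cartan matrix is
[[2, -1, -1, -1, 0, 0, 0], [-1, 2, 0, 0, 0, 0, 0], [-1, 0, 2, 0, -1, 0, 0], [-1, 0, 0, 2, 0, 0, -1], [0, 0, -1, 0, 2, 0, 0], [0, 0, 0, 0, 0, 2, -1], [0, 0, 0, -1, 0, -1, 2]].
All simple roots have the same length, so the diagram is simply laced. The associated Dynkin diagram is a chain of 6 nodes with one extra node attached to the third node from one end (E_7), so the type is E_7.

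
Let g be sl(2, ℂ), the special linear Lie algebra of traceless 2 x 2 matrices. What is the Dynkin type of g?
A_1

This is sl(2), which has dimension 2^2 - 1 = 3 and rank 2 - 1 = 1 (a Cartan subalgebra is the diagonal traceless matrices). In the classification of classical Lie algebras, the special linear algebra sl(n+1) has type A_n; here n = 1, so the Dynkin diagram is a chain of 1 nodes with single edges (A_1). Hence the type is A_1.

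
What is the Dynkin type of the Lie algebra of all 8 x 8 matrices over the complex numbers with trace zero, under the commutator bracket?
A_7

This is sl(8), which has dimension 8^2 - 1 = 63 and rank 8 - 1 = 7 (a Cartan subalgebra is the diagonal traceless matrices). In the classification of classical Lie algebras, the special linear algebra sl(n+1) has type A_n; here n = 7, so the Dynkin diagram is a chain of 7 nodes with single edges (A_7). Hence the type is A_7.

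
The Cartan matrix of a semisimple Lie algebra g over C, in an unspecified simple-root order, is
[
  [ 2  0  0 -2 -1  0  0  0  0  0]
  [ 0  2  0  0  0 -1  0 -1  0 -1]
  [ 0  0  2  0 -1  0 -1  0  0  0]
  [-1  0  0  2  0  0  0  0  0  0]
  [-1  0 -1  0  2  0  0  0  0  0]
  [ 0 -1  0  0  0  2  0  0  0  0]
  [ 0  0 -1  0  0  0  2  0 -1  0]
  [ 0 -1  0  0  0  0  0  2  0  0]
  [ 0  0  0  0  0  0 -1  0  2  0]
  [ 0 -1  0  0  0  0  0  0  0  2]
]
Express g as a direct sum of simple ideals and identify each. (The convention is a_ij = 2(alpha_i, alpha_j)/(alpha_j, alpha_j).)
The diagram associated to this matrix has two connected components: the simple roots {alpha_1, alpha_3, alpha_4, alpha_5, alpha_7, alpha_9} form a chain of 6 nodes with a double edge at one end; the terminal node there is the unique short simple root (B_6), and {alpha_2, alpha_6, alpha_8, alpha_10} form a chain of 2 nodes with a fork of two nodes at one end (D_4). A semisimple Lie algebra decomposes uniquely as the direct sum of simple ideals, one per connected component of its Dynkin diagram, so g ≅ B_6 ⊕ D_4 (dimension 78 + 28 = 106).

B6 + D4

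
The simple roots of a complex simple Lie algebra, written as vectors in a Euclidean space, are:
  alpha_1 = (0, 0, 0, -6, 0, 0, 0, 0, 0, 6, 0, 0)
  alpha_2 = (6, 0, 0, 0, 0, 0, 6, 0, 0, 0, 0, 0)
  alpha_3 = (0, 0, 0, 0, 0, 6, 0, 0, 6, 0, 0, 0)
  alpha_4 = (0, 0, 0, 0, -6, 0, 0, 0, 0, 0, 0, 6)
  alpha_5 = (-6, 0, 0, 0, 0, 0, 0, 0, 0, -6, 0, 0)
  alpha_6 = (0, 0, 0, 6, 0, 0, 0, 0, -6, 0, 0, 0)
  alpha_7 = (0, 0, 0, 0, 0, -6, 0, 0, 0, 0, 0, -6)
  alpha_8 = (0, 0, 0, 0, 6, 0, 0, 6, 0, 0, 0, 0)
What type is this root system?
Compute the Cartan integers a_ij = 2(alpha_i, alpha_j)/(alpha_j, alpha_j); the resulting 8x8 Cartan matrix is
[[2, 0, 0, 0, -1, -1, 0, 0], [0, 2, 0, 0, -1, 0, 0, 0], [0, 0, 2, 0, 0, -1, -1, 0], [0, 0, 0, 2, 0, 0, -1, -1], [-1, -1, 0, 0, 2, 0, 0, 0], [-1, 0, -1, 0, 0, 2, 0, 0], [0, 0, -1, -1, 0, 0, 2, 0], [0, 0, 0, -1, 0, 0, 0, 2]].
All simple roots have the same length, so the diagram is simply laced. The associated Dynkin diagram is a chain of 8 nodes with single edges (A_8), so the type is A_8 (the algebra sl(9)).

A8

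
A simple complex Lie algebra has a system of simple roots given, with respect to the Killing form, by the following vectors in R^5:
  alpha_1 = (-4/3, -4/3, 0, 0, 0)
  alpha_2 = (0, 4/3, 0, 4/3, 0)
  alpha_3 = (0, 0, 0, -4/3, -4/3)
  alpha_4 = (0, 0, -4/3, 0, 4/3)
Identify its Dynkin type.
Compute the Cartan integers a_ij = 2(alpha_i, alpha_j)/(alpha_j, alpha_j); the resulting 4x4 Cartan matrix is
[[2, -1, 0, 0], [-1, 2, -1, 0], [0, -1, 2, -1], [0, 0, -1, 2]].
All simple roots have the same length, so the diagram is simply laced. The associated Dynkin diagram is a chain of 4 nodes with single edges (A_4), so the type is A_4 (the algebra sl(5)).

A4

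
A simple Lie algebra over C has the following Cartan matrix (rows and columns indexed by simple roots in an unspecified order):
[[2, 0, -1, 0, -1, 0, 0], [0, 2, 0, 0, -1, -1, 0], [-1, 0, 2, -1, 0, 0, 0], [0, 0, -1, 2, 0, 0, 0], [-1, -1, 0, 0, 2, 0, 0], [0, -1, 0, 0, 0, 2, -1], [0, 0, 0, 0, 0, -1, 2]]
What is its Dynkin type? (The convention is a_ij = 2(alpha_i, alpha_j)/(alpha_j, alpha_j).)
The matrix has rank 7 with 2's on the diagonal. Reading the off-diagonal entries as Dynkin edges (a single edge where a_ij = a_ji = -1; a double or triple edge where a_ij * a_ji = 2 or 3), the diagram is a chain of 7 nodes with single edges (A_7). One simple-root ordering that puts it in standard form is (alpha_4, alpha_3, alpha_1, alpha_5, alpha_2, alpha_6, alpha_7). So the algebra is type A_7, i.e. sl(8).

A_7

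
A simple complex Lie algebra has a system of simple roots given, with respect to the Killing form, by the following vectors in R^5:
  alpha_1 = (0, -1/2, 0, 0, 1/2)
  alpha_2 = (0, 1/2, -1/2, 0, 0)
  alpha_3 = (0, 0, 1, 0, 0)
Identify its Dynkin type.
Compute the Cartan integers a_ij = 2(alpha_i, alpha_j)/(alpha_j, alpha_j); the resulting 3x3 Cartan matrix is
[[2, -1, 0], [-1, 2, -1], [0, -2, 2]].
The roots have two lengths (squared-length ratio 2:1); the short ones are alpha_{1,2}. The associated Dynkin diagram is a chain of 3 nodes with a double edge at one end; the terminal node there is the unique long simple root (C_3), so the type is C_3 (the algebra sp(6)).

C_3 (sp(6))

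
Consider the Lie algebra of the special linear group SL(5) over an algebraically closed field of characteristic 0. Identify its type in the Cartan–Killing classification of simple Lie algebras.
A4

This is sl(5), which has dimension 5^2 - 1 = 24 and rank 5 - 1 = 4 (a Cartan subalgebra is the diagonal traceless matrices). In the classification of classical Lie algebras, the special linear algebra sl(n+1) has type A_n; here n = 4, so the Dynkin diagram is a chain of 4 nodes with single edges (A_4). Hence the type is A_4.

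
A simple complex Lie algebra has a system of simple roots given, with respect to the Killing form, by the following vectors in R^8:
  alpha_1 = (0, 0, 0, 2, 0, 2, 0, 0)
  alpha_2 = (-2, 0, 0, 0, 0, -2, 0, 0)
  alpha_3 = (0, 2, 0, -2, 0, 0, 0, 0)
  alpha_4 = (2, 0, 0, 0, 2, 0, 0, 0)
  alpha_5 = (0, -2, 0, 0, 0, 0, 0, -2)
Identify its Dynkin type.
Compute the Cartan integers a_ij = 2(alpha_i, alpha_j)/(alpha_j, alpha_j); the resulting 5x5 Cartan matrix is
[[2, -1, -1, 0, 0], [-1, 2, 0, -1, 0], [-1, 0, 2, 0, -1], [0, -1, 0, 2, 0], [0, 0, -1, 0, 2]].
All simple roots have the same length, so the diagram is simply laced. The associated Dynkin diagram is a chain of 5 nodes with single edges (A_5), so the type is A_5 (the algebra sl(6)).

A_5 (sl(6))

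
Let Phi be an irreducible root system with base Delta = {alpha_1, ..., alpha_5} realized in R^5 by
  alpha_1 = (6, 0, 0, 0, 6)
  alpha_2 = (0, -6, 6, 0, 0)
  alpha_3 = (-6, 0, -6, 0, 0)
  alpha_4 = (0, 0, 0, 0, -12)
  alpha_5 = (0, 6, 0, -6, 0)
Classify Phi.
Compute the Cartan integers a_ij = 2(alpha_i, alpha_j)/(alpha_j, alpha_j); the resulting 5x5 Cartan matrix is
[[2, 0, -1, -1, 0], [0, 2, -1, 0, -1], [-1, -1, 2, 0, 0], [-2, 0, 0, 2, 0], [0, -1, 0, 0, 2]].
The roots have two lengths (squared-length ratio 2:1); the short ones are alpha_{1,2,3,5}. The associated Dynkin diagram is a chain of 5 nodes with a double edge at one end; the terminal node there is the unique long simple root (C_5), so the type is C_5 (the algebra sp(10)).

C5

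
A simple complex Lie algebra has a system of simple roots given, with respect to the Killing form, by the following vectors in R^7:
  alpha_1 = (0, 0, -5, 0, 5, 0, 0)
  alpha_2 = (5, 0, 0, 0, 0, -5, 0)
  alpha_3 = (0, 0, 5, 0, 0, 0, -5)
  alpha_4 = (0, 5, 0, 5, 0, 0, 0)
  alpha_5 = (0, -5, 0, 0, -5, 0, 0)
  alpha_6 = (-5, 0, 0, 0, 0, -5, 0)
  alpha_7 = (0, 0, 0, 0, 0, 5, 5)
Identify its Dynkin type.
Compute the Cartan integers a_ij = 2(alpha_i, alpha_j)/(alpha_j, alpha_j); the resulting 7x7 Cartan matrix is
[[2, 0, -1, 0, -1, 0, 0], [0, 2, 0, 0, 0, 0, -1], [-1, 0, 2, 0, 0, 0, -1], [0, 0, 0, 2, -1, 0, 0], [-1, 0, 0, -1, 2, 0, 0], [0, 0, 0, 0, 0, 2, -1], [0, -1, -1, 0, 0, -1, 2]].
All simple roots have the same length, so the diagram is simply laced. The associated Dynkin diagram is a chain of 5 nodes with a fork of two nodes at one end (D_7), so the type is D_7 (the algebra so(14)).

D_7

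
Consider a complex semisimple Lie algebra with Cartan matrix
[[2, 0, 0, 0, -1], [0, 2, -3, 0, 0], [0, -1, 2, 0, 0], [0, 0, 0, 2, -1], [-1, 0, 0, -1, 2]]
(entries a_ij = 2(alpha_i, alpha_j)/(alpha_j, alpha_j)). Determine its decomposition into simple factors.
A3 ⊕ G2

The diagram associated to this matrix has two connected components: the simple roots {alpha_1, alpha_4, alpha_5} form a chain of 3 nodes with single edges (A_3), and {alpha_2, alpha_3} form two nodes joined by a triple edge (G_2). A semisimple Lie algebra decomposes uniquely as the direct sum of simple ideals, one per connected component of its Dynkin diagram, so g ≅ A_3 ⊕ G_2 (dimension 15 + 14 = 29).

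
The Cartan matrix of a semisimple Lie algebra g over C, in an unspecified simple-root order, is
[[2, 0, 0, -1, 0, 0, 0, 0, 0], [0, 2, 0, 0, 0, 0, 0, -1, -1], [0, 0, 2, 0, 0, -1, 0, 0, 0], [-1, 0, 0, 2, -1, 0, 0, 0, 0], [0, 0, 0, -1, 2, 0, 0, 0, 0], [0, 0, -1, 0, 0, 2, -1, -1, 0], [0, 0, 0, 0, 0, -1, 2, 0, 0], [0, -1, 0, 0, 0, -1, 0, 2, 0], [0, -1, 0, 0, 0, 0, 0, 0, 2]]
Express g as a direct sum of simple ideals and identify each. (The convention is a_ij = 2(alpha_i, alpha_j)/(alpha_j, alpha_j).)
A3 ⊕ D6

The diagram associated to this matrix has two connected components: the simple roots {alpha_1, alpha_4, alpha_5} form a chain of 3 nodes with single edges (A_3), and {alpha_2, alpha_3, alpha_6, alpha_7, alpha_8, alpha_9} form a chain of 4 nodes with a fork of two nodes at one end (D_6). A semisimple Lie algebra decomposes uniquely as the direct sum of simple ideals, one per connected component of its Dynkin diagram, so g ≅ A_3 ⊕ D_6 (dimension 15 + 66 = 81).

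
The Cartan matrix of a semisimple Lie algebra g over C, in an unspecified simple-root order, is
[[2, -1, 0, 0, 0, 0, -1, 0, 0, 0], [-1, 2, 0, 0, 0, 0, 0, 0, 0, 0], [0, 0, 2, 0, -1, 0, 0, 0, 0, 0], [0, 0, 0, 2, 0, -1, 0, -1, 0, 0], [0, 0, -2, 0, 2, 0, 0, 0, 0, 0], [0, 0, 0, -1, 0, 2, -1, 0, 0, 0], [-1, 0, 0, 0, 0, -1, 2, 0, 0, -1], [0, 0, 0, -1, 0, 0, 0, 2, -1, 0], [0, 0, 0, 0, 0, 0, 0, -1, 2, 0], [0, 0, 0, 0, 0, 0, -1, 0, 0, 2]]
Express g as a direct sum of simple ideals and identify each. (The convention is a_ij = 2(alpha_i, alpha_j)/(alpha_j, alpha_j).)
type B_2 ⊕ type E_8

The diagram associated to this matrix has two connected components: the simple roots {alpha_3, alpha_5} form a chain of 2 nodes with a double edge at one end; the terminal node there is the unique short simple root (B_2), and {alpha_1, alpha_2, alpha_4, alpha_6, alpha_7, alpha_8, alpha_9, alpha_10} form a chain of 7 nodes with one extra node attached to the third node from one end (E_8). A semisimple Lie algebra decomposes uniquely as the direct sum of simple ideals, one per connected component of its Dynkin diagram, so g ≅ B_2 ⊕ E_8 (dimension 10 + 248 = 258).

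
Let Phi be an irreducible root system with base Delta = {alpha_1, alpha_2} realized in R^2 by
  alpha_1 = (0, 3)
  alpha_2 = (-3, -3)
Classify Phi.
type B_2

Compute the Cartan integers a_ij = 2(alpha_i, alpha_j)/(alpha_j, alpha_j); the resulting 2x2 Cartan matrix is
[[2, -1], [-2, 2]].
The roots have two lengths (squared-length ratio 2:1); the short ones are alpha_{1}. The associated Dynkin diagram is a chain of 2 nodes with a double edge at one end; the terminal node there is the unique short simple root (B_2), so the type is B_2 (the algebra so(5)).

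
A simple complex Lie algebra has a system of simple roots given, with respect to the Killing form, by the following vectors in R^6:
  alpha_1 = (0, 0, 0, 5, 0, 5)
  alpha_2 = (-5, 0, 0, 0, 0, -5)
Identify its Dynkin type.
Compute the Cartan integers a_ij = 2(alpha_i, alpha_j)/(alpha_j, alpha_j); the resulting 2x2 Cartan matrix is
[[2, -1], [-1, 2]].
All simple roots have the same length, so the diagram is simply laced. The associated Dynkin diagram is a chain of 2 nodes with single edges (A_2), so the type is A_2 (the algebra sl(3)).

A2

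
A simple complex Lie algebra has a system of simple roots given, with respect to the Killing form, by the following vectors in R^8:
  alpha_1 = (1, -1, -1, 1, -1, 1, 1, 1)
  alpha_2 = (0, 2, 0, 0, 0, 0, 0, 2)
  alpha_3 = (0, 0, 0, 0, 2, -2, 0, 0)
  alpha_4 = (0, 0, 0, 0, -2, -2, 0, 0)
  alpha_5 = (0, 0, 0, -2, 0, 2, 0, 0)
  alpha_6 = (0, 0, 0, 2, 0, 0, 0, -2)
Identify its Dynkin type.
Compute the Cartan integers a_ij = 2(alpha_i, alpha_j)/(alpha_j, alpha_j); the resulting 6x6 Cartan matrix is
[[2, 0, -1, 0, 0, 0], [0, 2, 0, 0, 0, -1], [-1, 0, 2, 0, -1, 0], [0, 0, 0, 2, -1, 0], [0, 0, -1, -1, 2, -1], [0, -1, 0, 0, -1, 2]].
All simple roots have the same length, so the diagram is simply laced. The associated Dynkin diagram is a chain of 5 nodes with one extra node attached to the third node from one end (E_6), so the type is E_6.

E6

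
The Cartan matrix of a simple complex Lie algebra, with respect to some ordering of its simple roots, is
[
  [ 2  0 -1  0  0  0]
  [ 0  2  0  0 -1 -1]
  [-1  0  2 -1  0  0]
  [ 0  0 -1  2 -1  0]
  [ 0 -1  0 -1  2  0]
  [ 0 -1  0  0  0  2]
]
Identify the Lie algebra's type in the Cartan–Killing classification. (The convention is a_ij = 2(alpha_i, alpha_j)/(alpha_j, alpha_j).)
The matrix has rank 6 with 2's on the diagonal. Reading the off-diagonal entries as Dynkin edges (a single edge where a_ij = a_ji = -1; a double or triple edge where a_ij * a_ji = 2 or 3), the diagram is a chain of 6 nodes with single edges (A_6). One simple-root ordering that puts it in standard form is (alpha_6, alpha_2, alpha_5, alpha_4, alpha_3, alpha_1). So the algebra is type A_6, i.e. sl(7).

type A_6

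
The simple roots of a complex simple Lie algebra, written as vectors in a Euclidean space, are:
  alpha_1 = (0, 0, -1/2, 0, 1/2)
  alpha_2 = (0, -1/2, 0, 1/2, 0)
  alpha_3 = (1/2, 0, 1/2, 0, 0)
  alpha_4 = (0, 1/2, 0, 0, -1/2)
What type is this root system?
A4

Compute the Cartan integers a_ij = 2(alpha_i, alpha_j)/(alpha_j, alpha_j); the resulting 4x4 Cartan matrix is
[[2, 0, -1, -1], [0, 2, 0, -1], [-1, 0, 2, 0], [-1, -1, 0, 2]].
All simple roots have the same length, so the diagram is simply laced. The associated Dynkin diagram is a chain of 4 nodes with single edges (A_4), so the type is A_4 (the algebra sl(5)).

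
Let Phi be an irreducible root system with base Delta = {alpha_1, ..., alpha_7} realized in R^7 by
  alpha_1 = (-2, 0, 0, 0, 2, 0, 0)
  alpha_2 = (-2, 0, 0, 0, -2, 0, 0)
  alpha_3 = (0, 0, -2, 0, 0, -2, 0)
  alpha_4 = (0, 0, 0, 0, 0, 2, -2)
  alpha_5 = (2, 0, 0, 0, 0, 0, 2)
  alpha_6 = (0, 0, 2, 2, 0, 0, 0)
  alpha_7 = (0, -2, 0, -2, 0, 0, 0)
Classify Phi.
Compute the Cartan integers a_ij = 2(alpha_i, alpha_j)/(alpha_j, alpha_j); the resulting 7x7 Cartan matrix is
[[2, 0, 0, 0, -1, 0, 0], [0, 2, 0, 0, -1, 0, 0], [0, 0, 2, -1, 0, -1, 0], [0, 0, -1, 2, -1, 0, 0], [-1, -1, 0, -1, 2, 0, 0], [0, 0, -1, 0, 0, 2, -1], [0, 0, 0, 0, 0, -1, 2]].
All simple roots have the same length, so the diagram is simply laced. The associated Dynkin diagram is a chain of 5 nodes with a fork of two nodes at one end (D_7), so the type is D_7 (the algebra so(14)).

D_7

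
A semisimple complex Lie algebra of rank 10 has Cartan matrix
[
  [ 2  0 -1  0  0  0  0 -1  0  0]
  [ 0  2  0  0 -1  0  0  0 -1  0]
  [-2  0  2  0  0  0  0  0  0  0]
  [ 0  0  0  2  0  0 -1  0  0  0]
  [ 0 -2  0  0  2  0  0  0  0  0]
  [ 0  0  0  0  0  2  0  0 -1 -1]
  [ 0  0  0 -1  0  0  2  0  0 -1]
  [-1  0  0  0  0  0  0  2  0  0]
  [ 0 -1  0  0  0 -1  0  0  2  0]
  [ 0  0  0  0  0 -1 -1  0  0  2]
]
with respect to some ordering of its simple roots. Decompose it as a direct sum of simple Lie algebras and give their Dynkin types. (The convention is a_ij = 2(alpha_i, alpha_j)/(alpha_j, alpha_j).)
C_3 (sp(6)) ⊕ C_7 (sp(14))

The diagram associated to this matrix has two connected components: the simple roots {alpha_1, alpha_3, alpha_8} form a chain of 3 nodes with a double edge at one end; the terminal node there is the unique long simple root (C_3), and {alpha_2, alpha_4, alpha_5, alpha_6, alpha_7, alpha_9, alpha_10} form a chain of 7 nodes with a double edge at one end; the terminal node there is the unique long simple root (C_7). A semisimple Lie algebra decomposes uniquely as the direct sum of simple ideals, one per connected component of its Dynkin diagram, so g ≅ C_3 ⊕ C_7 (dimension 21 + 105 = 126).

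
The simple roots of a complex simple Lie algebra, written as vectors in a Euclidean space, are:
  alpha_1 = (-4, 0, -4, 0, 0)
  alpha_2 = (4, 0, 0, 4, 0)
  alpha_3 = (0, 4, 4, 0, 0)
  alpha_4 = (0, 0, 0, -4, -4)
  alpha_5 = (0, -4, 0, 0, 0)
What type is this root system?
Compute the Cartan integers a_ij = 2(alpha_i, alpha_j)/(alpha_j, alpha_j); the resulting 5x5 Cartan matrix is
[[2, -1, -1, 0, 0], [-1, 2, 0, -1, 0], [-1, 0, 2, 0, -2], [0, -1, 0, 2, 0], [0, 0, -1, 0, 2]].
The roots have two lengths (squared-length ratio 2:1); the short ones are alpha_{5}. The associated Dynkin diagram is a chain of 5 nodes with a double edge at one end; the terminal node there is the unique short simple root (B_5), so the type is B_5 (the algebra so(11)).

B_5 (so(11))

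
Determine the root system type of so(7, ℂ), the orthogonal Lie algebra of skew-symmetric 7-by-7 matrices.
type B_3

This is so(7) with 7 odd, which has dimension 7(7-1)/2 = 21 and rank (7-1)/2 = 3. In the classification of classical Lie algebras, the orthogonal algebra so(2n+1) in an odd number of variables has type B_n; here n = 3, so the Dynkin diagram is a chain of 3 nodes with a double edge at one end; the terminal node there is the unique short simple root (B_3). Hence the type is B_3.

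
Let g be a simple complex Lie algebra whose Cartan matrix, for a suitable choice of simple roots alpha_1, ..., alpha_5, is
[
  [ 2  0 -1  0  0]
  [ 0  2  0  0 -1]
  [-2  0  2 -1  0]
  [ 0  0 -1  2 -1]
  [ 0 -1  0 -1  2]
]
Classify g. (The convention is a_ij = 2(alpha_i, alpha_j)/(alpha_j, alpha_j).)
B_5

The matrix has rank 5 with 2's on the diagonal. Reading the off-diagonal entries as Dynkin edges (a single edge where a_ij = a_ji = -1; a double or triple edge where a_ij * a_ji = 2 or 3), the diagram is a chain of 5 nodes with a double edge at one end; the terminal node there is the unique short simple root (B_5). One simple-root ordering that puts it in standard form is (alpha_2, alpha_5, alpha_4, alpha_3, alpha_1). So the algebra is type B_5, i.e. so(11).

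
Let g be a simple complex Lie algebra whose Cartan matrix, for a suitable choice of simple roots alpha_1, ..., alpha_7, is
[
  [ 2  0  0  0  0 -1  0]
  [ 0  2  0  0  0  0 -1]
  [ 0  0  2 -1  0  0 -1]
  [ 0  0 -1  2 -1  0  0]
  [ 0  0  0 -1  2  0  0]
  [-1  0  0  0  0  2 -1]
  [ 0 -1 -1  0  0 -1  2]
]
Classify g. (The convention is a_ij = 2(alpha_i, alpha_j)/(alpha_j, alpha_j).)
E7

The matrix has rank 7 with 2's on the diagonal. Reading the off-diagonal entries as Dynkin edges (a single edge where a_ij = a_ji = -1; a double or triple edge where a_ij * a_ji = 2 or 3), the diagram is a chain of 6 nodes with one extra node attached to the third node from one end (E_7). One simple-root ordering that puts it in standard form is (alpha_1, alpha_2, alpha_6, alpha_7, alpha_3, alpha_4, alpha_5). So the algebra is type E_7.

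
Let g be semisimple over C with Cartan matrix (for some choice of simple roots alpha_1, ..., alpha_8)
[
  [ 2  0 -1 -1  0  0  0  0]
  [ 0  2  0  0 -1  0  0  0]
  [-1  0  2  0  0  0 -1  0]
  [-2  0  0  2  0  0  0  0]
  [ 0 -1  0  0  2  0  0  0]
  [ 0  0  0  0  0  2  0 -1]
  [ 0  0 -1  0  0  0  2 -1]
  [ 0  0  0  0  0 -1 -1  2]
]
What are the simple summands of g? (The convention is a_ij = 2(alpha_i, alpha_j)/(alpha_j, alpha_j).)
The diagram associated to this matrix has two connected components: the simple roots {alpha_2, alpha_5} form a chain of 2 nodes with single edges (A_2), and {alpha_1, alpha_3, alpha_4, alpha_6, alpha_7, alpha_8} form a chain of 6 nodes with a double edge at one end; the terminal node there is the unique long simple root (C_6). A semisimple Lie algebra decomposes uniquely as the direct sum of simple ideals, one per connected component of its Dynkin diagram, so g ≅ A_2 ⊕ C_6 (dimension 8 + 78 = 86).

A_2 + C_6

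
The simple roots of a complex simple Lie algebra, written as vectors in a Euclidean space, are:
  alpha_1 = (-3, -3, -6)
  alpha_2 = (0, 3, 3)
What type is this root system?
Compute the Cartan integers a_ij = 2(alpha_i, alpha_j)/(alpha_j, alpha_j); the resulting 2x2 Cartan matrix is
[[2, -3], [-1, 2]].
The roots have two lengths (squared-length ratio 3:1); the short ones are alpha_{2}. The associated Dynkin diagram is two nodes joined by a triple edge (G_2), so the type is G_2.

G_2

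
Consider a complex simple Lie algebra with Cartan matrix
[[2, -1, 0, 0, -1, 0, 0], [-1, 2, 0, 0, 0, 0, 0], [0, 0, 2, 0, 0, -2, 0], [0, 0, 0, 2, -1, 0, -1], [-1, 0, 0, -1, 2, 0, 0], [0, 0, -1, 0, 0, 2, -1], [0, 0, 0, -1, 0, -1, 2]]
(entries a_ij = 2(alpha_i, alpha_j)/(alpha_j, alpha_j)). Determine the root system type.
C7

The matrix has rank 7 with 2's on the diagonal. Reading the off-diagonal entries as Dynkin edges (a single edge where a_ij = a_ji = -1; a double or triple edge where a_ij * a_ji = 2 or 3), the diagram is a chain of 7 nodes with a double edge at one end; the terminal node there is the unique long simple root (C_7). One simple-root ordering that puts it in standard form is (alpha_2, alpha_1, alpha_5, alpha_4, alpha_7, alpha_6, alpha_3). So the algebra is type C_7, i.e. sp(14).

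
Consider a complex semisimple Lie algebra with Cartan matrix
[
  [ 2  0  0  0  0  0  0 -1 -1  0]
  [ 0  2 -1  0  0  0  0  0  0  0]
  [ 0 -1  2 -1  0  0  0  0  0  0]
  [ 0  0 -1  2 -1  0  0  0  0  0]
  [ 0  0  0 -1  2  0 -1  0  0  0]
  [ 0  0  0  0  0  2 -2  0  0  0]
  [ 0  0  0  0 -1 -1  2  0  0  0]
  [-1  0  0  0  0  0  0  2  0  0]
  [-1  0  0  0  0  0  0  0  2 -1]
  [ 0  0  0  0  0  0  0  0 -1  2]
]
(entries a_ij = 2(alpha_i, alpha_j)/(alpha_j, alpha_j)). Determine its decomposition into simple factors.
The diagram associated to this matrix has two connected components: the simple roots {alpha_1, alpha_8, alpha_9, alpha_10} form a chain of 4 nodes with single edges (A_4), and {alpha_2, alpha_3, alpha_4, alpha_5, alpha_6, alpha_7} form a chain of 6 nodes with a double edge at one end; the terminal node there is the unique long simple root (C_6). A semisimple Lie algebra decomposes uniquely as the direct sum of simple ideals, one per connected component of its Dynkin diagram, so g ≅ A_4 ⊕ C_6 (dimension 24 + 78 = 102).

type A_4 + type C_6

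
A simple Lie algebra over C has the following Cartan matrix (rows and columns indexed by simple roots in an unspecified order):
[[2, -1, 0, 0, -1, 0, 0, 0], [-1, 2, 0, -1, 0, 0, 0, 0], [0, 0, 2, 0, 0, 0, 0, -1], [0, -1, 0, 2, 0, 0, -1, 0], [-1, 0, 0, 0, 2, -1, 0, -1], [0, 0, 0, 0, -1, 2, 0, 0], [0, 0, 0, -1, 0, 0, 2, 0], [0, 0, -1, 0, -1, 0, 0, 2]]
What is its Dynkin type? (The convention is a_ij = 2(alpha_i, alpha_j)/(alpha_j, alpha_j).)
The matrix has rank 8 with 2's on the diagonal. Reading the off-diagonal entries as Dynkin edges (a single edge where a_ij = a_ji = -1; a double or triple edge where a_ij * a_ji = 2 or 3), the diagram is a chain of 7 nodes with one extra node attached to the third node from one end (E_8). One simple-root ordering that puts it in standard form is (alpha_3, alpha_6, alpha_8, alpha_5, alpha_1, alpha_2, alpha_4, alpha_7). So the algebra is type E_8.

E_8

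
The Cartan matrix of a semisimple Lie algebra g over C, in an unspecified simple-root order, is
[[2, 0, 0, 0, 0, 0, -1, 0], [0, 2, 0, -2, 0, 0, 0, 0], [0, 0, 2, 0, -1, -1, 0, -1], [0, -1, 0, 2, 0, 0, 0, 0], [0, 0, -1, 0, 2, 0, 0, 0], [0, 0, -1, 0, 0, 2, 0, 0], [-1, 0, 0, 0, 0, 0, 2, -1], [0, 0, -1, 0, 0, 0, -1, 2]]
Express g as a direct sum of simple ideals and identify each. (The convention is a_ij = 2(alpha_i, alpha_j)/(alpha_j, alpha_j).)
The diagram associated to this matrix has two connected components: the simple roots {alpha_2, alpha_4} form a chain of 2 nodes with a double edge at one end; the terminal node there is the unique short simple root (B_2), and {alpha_1, alpha_3, alpha_5, alpha_6, alpha_7, alpha_8} form a chain of 4 nodes with a fork of two nodes at one end (D_6). A semisimple Lie algebra decomposes uniquely as the direct sum of simple ideals, one per connected component of its Dynkin diagram, so g ≅ B_2 ⊕ D_6 (dimension 10 + 66 = 76).

B2 ⊕ D6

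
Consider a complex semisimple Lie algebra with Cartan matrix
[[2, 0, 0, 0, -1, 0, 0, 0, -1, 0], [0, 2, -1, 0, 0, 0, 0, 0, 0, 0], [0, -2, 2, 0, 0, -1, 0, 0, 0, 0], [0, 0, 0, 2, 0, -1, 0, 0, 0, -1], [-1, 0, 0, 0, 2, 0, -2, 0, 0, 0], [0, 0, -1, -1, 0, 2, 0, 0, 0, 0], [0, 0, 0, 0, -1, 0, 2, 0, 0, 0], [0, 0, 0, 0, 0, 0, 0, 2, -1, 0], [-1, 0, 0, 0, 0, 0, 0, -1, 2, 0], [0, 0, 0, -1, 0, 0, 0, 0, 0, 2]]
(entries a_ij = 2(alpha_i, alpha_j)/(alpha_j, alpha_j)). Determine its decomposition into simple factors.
The diagram associated to this matrix has two connected components: the simple roots {alpha_2, alpha_3, alpha_4, alpha_6, alpha_10} form a chain of 5 nodes with a double edge at one end; the terminal node there is the unique short simple root (B_5), and {alpha_1, alpha_5, alpha_7, alpha_8, alpha_9} form a chain of 5 nodes with a double edge at one end; the terminal node there is the unique short simple root (B_5). A semisimple Lie algebra decomposes uniquely as the direct sum of simple ideals, one per connected component of its Dynkin diagram, so g ≅ B_5 ⊕ B_5 (dimension 55 + 55 = 110).

B_5 + B_5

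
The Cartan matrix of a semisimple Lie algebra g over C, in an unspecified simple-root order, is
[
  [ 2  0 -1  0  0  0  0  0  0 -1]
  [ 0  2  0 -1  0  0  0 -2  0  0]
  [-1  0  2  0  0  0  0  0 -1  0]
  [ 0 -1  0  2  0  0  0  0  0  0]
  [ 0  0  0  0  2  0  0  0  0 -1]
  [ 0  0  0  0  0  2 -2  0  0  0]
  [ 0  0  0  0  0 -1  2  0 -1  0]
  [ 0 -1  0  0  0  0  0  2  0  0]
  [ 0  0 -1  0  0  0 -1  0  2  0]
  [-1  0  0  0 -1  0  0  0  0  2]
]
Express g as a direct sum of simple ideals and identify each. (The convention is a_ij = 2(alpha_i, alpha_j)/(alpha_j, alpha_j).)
B_3 (so(7)) + C_7 (sp(14))

The diagram associated to this matrix has two connected components: the simple roots {alpha_2, alpha_4, alpha_8} form a chain of 3 nodes with a double edge at one end; the terminal node there is the unique short simple root (B_3), and {alpha_1, alpha_3, alpha_5, alpha_6, alpha_7, alpha_9, alpha_10} form a chain of 7 nodes with a double edge at one end; the terminal node there is the unique long simple root (C_7). A semisimple Lie algebra decomposes uniquely as the direct sum of simple ideals, one per connected component of its Dynkin diagram, so g ≅ B_3 ⊕ C_7 (dimension 21 + 105 = 126).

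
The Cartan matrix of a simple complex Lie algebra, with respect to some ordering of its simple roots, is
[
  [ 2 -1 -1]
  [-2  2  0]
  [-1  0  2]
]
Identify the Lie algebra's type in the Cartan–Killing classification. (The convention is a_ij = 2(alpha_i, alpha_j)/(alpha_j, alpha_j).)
C_3

The matrix has rank 3 with 2's on the diagonal. Reading the off-diagonal entries as Dynkin edges (a single edge where a_ij = a_ji = -1; a double or triple edge where a_ij * a_ji = 2 or 3), the diagram is a chain of 3 nodes with a double edge at one end; the terminal node there is the unique long simple root (C_3). One simple-root ordering that puts it in standard form is (alpha_3, alpha_1, alpha_2). So the algebra is type C_3, i.e. sp(6).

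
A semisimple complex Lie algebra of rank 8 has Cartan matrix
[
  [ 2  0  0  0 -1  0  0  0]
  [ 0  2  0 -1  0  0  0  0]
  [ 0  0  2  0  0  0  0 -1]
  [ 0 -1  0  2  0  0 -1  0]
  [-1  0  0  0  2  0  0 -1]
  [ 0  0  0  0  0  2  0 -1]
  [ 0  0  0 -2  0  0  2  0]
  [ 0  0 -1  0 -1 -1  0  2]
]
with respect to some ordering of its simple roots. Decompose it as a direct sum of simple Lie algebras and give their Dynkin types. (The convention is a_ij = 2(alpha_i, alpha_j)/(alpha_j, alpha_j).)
type C_3 + type D_5

The diagram associated to this matrix has two connected components: the simple roots {alpha_2, alpha_4, alpha_7} form a chain of 3 nodes with a double edge at one end; the terminal node there is the unique long simple root (C_3), and {alpha_1, alpha_3, alpha_5, alpha_6, alpha_8} form a chain of 3 nodes with a fork of two nodes at one end (D_5). A semisimple Lie algebra decomposes uniquely as the direct sum of simple ideals, one per connected component of its Dynkin diagram, so g ≅ C_3 ⊕ D_5 (dimension 21 + 45 = 66).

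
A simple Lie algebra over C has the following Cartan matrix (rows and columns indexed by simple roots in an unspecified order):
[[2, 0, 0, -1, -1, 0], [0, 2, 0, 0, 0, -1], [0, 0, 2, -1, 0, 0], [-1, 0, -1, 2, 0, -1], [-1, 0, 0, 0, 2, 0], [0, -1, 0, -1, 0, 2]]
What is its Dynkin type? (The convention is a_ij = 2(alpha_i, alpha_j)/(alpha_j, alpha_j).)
The matrix has rank 6 with 2's on the diagonal. Reading the off-diagonal entries as Dynkin edges (a single edge where a_ij = a_ji = -1; a double or triple edge where a_ij * a_ji = 2 or 3), the diagram is a chain of 5 nodes with one extra node attached to the third node from one end (E_6). One simple-root ordering that puts it in standard form is (alpha_5, alpha_3, alpha_1, alpha_4, alpha_6, alpha_2). So the algebra is type E_6.

type E_6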